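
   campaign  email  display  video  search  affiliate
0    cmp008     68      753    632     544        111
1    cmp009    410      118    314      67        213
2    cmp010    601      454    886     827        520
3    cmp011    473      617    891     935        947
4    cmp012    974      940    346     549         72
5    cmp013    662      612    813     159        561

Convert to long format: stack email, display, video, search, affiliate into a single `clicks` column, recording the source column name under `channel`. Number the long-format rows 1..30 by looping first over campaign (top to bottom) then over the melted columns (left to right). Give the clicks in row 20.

947

30 rows total (6 × 5). Row 20: index ⌊(20-1)/5⌋ = 3 into campaign → cmp011; (20-1) mod 5 = 4 into the melted columns → affiliate.
So row 20 is (cmp011, affiliate, 947); clicks = 947.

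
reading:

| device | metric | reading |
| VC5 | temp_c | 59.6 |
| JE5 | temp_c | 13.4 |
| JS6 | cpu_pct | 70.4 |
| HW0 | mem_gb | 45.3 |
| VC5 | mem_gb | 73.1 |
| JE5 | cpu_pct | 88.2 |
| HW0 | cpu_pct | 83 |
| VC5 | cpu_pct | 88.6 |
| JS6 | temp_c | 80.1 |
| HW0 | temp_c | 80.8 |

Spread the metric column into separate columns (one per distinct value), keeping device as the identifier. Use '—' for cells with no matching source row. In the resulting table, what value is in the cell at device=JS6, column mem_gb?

—

No long-format row has device=JS6 and metric=mem_gb, so the cell is —.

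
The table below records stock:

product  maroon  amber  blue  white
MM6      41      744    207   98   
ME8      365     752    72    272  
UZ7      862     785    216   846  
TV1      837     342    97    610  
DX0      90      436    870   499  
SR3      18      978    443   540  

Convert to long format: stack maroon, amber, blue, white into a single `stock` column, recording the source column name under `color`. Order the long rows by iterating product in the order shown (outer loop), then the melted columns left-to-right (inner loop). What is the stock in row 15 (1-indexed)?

97

24 rows total (6 × 4). Row 15: index ⌊(15-1)/4⌋ = 3 into product → TV1; (15-1) mod 4 = 2 into the melted columns → blue.
So row 15 is (TV1, blue, 97); stock = 97.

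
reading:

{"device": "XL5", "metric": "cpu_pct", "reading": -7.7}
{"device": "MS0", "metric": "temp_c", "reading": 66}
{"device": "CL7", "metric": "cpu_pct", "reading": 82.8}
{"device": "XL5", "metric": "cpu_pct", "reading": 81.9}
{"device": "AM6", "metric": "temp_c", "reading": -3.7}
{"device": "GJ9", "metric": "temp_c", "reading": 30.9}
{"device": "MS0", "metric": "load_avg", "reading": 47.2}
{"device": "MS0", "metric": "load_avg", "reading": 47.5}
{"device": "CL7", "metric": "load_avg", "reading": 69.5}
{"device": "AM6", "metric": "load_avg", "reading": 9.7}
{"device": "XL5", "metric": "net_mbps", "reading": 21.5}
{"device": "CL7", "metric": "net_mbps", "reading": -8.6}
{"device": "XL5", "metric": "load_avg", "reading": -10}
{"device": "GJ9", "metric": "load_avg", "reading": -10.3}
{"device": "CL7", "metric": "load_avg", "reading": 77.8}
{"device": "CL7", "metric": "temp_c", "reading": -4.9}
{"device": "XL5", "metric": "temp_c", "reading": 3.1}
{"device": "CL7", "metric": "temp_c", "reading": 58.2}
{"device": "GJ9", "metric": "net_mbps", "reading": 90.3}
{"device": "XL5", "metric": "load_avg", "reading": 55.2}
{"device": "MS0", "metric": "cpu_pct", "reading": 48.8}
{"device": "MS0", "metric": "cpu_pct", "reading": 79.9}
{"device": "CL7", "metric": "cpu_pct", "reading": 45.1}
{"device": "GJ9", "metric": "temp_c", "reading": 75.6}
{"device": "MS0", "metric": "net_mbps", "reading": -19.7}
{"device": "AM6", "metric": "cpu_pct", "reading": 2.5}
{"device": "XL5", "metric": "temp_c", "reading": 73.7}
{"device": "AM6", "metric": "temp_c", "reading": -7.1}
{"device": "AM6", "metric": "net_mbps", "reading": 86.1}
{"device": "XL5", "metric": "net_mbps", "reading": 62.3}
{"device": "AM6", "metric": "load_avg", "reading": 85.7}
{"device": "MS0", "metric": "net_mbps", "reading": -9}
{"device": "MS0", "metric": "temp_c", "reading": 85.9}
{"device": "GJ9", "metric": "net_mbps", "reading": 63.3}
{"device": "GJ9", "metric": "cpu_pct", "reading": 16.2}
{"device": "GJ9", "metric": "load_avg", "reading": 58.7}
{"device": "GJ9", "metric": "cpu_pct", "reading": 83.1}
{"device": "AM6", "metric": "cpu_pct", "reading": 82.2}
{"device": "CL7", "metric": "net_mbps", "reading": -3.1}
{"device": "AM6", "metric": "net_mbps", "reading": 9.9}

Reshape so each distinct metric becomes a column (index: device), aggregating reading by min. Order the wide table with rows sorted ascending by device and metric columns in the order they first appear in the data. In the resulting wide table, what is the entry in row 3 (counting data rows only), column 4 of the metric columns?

63.3

With rows sorted ascending by device, row 3 is device=GJ9. metric columns in first-appearance order: cpu_pct, temp_c, load_avg, net_mbps; column 4 is net_mbps.
Long rows with device=GJ9, metric=net_mbps: min(90.3, 63.3) = 63.3.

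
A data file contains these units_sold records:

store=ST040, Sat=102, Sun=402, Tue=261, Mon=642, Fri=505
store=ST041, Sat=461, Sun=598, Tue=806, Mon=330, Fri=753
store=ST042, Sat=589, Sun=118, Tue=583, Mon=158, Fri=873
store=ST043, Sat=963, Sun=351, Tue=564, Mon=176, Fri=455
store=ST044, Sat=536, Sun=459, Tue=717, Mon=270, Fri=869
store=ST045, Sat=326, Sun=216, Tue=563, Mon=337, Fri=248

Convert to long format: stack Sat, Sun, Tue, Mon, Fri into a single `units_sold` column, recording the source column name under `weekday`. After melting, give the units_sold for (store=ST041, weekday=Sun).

598

Unpivoting turns each (store, wide-column) pair into one long row.
The wide cell at row ST041, column Sun holds 598, so the long row (ST041, Sun) has units_sold=598.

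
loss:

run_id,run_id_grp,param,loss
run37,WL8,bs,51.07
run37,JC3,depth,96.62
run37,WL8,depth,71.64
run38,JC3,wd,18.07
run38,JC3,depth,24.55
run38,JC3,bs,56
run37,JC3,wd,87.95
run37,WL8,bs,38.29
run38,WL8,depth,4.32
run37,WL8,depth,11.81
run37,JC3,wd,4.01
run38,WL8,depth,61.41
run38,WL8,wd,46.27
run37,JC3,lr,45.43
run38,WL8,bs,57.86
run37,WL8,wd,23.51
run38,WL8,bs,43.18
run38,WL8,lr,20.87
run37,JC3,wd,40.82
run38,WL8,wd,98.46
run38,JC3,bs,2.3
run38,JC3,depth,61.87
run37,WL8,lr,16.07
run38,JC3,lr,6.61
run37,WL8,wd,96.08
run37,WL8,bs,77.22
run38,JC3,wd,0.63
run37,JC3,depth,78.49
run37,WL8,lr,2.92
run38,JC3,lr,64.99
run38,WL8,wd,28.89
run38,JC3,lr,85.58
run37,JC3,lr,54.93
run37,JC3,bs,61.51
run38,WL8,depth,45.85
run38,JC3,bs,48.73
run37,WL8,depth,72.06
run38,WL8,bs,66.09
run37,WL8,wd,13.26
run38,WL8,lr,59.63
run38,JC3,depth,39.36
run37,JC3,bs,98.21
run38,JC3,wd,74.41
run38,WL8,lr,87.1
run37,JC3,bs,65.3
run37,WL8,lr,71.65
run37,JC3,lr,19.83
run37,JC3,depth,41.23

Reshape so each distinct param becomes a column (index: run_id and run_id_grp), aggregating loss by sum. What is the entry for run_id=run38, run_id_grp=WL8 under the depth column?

Rows with run_id=run38, run_id_grp=WL8 and param=depth: loss values are 4.32, 61.41, 45.85.
4.32 + 61.41 + 45.85 = 111.58.

111.58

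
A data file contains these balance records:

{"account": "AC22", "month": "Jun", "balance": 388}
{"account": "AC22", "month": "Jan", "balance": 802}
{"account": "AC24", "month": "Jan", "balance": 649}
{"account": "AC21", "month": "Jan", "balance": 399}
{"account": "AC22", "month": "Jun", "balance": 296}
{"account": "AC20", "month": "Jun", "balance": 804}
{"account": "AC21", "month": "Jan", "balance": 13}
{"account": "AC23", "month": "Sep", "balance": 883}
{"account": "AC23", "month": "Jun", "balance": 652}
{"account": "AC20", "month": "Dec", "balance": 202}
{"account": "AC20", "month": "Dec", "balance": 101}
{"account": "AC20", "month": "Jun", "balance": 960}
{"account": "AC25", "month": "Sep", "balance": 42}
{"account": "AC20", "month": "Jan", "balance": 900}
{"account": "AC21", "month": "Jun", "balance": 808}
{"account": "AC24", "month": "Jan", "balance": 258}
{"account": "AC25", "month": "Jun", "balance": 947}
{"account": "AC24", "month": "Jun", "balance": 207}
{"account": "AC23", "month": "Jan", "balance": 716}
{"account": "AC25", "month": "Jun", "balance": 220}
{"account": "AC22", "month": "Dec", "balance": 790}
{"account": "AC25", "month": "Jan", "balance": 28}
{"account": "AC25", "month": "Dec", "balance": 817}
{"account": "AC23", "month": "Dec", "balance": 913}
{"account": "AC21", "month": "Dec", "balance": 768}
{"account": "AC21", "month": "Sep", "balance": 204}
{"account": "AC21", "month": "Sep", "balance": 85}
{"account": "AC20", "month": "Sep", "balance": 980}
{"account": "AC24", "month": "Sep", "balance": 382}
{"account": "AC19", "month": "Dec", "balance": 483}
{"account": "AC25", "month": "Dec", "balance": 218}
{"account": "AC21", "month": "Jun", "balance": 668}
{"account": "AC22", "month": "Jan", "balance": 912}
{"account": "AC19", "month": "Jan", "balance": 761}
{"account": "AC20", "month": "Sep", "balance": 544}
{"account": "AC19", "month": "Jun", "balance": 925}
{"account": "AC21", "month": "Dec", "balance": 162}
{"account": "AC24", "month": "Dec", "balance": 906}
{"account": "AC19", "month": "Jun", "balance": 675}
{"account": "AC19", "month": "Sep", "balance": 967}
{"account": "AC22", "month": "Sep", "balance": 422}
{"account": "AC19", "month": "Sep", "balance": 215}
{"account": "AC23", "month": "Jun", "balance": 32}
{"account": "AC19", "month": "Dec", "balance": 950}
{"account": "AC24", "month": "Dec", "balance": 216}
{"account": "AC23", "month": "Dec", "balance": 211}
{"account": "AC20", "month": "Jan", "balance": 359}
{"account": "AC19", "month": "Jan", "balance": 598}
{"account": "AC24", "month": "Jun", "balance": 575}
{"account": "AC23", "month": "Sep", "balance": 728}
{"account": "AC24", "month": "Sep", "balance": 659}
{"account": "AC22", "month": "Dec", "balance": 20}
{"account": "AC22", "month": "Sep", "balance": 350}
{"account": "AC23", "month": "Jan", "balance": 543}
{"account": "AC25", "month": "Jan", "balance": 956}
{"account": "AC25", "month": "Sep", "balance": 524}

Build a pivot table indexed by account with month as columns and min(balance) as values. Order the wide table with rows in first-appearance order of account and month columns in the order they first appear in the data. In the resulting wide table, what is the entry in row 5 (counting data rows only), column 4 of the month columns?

With rows in first-appearance order of account, row 5 is account=AC23. month columns in first-appearance order: Jun, Jan, Sep, Dec; column 4 is Dec.
Long rows with account=AC23, month=Dec: min(913, 211) = 211.

211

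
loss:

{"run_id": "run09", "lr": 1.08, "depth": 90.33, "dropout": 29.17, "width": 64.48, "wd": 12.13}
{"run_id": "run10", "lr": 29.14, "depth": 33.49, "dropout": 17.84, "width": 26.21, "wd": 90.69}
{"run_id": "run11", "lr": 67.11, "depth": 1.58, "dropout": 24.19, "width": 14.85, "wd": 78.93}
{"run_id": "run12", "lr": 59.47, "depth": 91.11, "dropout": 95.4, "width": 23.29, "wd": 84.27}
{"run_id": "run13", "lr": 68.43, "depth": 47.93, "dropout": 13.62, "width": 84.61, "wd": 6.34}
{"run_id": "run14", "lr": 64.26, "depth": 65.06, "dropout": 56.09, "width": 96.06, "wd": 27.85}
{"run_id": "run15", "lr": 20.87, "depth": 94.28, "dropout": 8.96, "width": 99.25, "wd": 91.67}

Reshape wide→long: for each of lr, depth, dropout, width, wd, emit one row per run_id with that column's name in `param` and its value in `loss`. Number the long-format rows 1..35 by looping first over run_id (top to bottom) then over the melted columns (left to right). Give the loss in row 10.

90.69

35 rows total (7 × 5). Row 10: index ⌊(10-1)/5⌋ = 1 into run_id → run10; (10-1) mod 5 = 4 into the melted columns → wd.
So row 10 is (run10, wd, 90.69); loss = 90.69.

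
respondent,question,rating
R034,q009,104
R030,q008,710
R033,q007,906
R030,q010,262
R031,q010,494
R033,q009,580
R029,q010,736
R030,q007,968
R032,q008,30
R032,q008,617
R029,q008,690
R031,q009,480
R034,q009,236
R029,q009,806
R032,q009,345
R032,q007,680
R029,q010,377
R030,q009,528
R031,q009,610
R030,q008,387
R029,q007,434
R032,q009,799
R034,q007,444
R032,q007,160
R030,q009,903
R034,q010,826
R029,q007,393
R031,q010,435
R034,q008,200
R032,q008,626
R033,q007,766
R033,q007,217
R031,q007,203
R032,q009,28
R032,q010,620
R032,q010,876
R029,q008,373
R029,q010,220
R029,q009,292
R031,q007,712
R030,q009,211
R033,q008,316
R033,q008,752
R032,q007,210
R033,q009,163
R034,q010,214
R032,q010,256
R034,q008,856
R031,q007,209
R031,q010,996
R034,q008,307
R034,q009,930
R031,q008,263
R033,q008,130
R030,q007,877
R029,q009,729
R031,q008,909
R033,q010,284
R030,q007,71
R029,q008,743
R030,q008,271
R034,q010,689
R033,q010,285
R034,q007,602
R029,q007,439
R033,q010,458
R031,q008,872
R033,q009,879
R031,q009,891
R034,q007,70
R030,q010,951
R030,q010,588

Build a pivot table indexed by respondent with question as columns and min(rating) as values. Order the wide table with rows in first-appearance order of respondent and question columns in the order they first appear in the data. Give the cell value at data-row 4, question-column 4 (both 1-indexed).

435

With rows in first-appearance order of respondent, row 4 is respondent=R031. question columns in first-appearance order: q009, q008, q007, q010; column 4 is q010.
Long rows with respondent=R031, question=q010: min(494, 435, 996) = 435.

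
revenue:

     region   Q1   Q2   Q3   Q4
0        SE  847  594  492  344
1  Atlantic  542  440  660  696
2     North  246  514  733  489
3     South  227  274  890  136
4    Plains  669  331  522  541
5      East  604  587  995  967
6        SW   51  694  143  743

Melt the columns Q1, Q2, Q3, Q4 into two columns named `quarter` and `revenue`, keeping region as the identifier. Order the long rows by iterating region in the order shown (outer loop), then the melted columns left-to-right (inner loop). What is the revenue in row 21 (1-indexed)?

28 rows total (7 × 4). Row 21: index ⌊(21-1)/4⌋ = 5 into region → East; (21-1) mod 4 = 0 into the melted columns → Q1.
So row 21 is (East, Q1, 604); revenue = 604.

604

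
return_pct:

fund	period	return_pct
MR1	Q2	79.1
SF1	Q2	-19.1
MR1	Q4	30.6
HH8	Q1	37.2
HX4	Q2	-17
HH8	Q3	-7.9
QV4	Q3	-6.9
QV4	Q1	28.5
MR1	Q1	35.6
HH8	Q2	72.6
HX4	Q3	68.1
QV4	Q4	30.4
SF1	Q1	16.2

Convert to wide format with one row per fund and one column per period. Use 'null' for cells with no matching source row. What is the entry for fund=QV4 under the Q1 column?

The long row with fund=QV4, period=Q1 has return_pct=28.5.

28.5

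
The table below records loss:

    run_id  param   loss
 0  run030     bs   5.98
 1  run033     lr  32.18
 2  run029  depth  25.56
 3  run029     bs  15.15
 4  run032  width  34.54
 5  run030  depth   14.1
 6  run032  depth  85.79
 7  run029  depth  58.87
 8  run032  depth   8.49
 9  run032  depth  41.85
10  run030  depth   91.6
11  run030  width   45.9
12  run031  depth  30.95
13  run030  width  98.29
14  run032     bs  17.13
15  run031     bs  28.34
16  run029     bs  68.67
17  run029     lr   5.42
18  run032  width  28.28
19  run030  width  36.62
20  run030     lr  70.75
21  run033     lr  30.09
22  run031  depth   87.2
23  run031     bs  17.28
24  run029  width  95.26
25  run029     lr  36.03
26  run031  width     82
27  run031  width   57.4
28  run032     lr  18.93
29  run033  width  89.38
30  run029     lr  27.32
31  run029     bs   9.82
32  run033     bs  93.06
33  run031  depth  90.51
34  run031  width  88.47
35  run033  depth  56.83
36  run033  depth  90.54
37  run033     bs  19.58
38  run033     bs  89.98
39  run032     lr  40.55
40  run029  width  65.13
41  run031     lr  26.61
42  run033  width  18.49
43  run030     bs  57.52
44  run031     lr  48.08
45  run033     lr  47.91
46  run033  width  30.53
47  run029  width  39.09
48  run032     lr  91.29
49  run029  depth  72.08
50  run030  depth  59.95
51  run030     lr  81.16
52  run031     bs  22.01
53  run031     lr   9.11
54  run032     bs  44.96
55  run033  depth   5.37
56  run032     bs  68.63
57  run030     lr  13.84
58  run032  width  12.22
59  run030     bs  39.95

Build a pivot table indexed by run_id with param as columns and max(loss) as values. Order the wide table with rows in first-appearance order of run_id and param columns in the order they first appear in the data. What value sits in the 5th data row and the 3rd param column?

90.51

With rows in first-appearance order of run_id, row 5 is run_id=run031. param columns in first-appearance order: bs, lr, depth, width; column 3 is depth.
Long rows with run_id=run031, param=depth: max(30.95, 87.2, 90.51) = 90.51.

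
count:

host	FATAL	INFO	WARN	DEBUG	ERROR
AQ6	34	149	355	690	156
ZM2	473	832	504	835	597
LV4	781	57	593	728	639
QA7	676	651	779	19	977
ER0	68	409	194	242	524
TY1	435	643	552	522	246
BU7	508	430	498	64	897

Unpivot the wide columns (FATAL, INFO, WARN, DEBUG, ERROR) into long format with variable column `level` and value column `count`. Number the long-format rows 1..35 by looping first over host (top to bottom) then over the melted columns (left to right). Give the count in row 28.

35 rows total (7 × 5). Row 28: index ⌊(28-1)/5⌋ = 5 into host → TY1; (28-1) mod 5 = 2 into the melted columns → WARN.
So row 28 is (TY1, WARN, 552); count = 552.

552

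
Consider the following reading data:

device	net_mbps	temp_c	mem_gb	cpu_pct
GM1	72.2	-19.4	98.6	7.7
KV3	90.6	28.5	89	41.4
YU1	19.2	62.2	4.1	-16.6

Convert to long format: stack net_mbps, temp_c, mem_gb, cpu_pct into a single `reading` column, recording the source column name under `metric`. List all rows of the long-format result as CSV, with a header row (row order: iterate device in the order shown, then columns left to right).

Each (device, column) pair becomes one row: 3 × 4 = 12 rows.
For example, (GM1, net_mbps) → reading=72.2.

device,metric,reading
GM1,net_mbps,72.2
GM1,temp_c,-19.4
GM1,mem_gb,98.6
GM1,cpu_pct,7.7
KV3,net_mbps,90.6
KV3,temp_c,28.5
KV3,mem_gb,89
KV3,cpu_pct,41.4
YU1,net_mbps,19.2
YU1,temp_c,62.2
YU1,mem_gb,4.1
YU1,cpu_pct,-16.6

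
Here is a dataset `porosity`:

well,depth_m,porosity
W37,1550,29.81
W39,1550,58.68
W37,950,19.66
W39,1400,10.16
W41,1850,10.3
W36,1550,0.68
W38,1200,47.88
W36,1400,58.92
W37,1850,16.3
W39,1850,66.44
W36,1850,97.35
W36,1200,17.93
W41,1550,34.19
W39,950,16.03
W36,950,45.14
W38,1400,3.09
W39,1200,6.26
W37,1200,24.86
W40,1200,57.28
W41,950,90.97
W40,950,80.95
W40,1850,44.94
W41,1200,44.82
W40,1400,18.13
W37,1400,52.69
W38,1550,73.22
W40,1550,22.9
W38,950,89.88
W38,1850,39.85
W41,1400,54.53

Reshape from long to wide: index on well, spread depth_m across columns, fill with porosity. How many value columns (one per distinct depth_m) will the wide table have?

5 distinct depth_m values: 950, 1200, 1400, 1550, 1850.

5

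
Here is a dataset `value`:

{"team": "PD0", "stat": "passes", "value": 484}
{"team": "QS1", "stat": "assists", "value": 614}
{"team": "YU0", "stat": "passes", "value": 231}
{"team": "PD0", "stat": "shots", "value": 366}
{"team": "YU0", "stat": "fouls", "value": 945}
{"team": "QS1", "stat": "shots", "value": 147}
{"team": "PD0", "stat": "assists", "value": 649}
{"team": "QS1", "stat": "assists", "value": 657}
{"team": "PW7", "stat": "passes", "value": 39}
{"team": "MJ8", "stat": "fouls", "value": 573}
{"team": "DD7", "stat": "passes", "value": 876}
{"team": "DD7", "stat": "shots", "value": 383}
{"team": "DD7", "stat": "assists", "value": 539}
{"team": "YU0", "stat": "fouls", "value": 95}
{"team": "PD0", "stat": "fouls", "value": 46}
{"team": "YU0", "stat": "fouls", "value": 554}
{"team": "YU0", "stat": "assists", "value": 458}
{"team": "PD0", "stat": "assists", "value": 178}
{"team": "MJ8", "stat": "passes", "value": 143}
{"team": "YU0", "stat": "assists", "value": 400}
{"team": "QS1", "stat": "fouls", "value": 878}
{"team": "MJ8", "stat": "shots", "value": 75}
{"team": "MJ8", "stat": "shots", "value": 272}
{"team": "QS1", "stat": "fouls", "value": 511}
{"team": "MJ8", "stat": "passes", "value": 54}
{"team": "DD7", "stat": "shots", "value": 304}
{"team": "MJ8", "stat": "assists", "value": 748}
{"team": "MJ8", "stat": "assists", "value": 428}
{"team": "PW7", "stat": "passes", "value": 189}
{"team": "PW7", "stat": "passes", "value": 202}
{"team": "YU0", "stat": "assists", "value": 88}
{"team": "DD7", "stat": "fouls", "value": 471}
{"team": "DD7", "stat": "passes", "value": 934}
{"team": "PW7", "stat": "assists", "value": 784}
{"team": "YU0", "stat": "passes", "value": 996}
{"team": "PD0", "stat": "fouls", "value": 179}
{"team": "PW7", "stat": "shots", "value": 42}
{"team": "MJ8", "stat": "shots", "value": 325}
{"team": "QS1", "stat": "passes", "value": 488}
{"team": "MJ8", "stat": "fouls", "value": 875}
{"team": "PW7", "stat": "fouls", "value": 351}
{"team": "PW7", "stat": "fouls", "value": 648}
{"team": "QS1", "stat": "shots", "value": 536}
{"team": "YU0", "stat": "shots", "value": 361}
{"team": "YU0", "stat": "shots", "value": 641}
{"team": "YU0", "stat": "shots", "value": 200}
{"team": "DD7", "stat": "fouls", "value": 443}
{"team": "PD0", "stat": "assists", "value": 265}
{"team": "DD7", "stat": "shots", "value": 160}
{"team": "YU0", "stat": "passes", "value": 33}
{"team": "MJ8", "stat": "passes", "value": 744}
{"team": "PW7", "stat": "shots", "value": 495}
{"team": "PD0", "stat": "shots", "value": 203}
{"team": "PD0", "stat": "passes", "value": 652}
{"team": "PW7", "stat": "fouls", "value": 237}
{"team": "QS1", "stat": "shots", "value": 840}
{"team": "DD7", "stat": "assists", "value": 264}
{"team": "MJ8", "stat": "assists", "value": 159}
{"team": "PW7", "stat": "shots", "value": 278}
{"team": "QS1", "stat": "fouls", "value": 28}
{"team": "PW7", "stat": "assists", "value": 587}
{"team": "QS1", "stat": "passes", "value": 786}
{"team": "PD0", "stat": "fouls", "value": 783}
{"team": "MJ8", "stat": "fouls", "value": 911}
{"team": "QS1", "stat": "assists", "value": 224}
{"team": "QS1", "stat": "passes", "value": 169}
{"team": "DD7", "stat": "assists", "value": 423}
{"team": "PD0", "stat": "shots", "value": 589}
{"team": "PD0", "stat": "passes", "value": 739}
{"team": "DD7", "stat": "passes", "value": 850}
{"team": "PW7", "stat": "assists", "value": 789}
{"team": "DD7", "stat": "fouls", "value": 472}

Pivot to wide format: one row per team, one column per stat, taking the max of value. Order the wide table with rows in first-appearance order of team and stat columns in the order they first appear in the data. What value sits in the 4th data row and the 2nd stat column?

With rows in first-appearance order of team, row 4 is team=PW7. stat columns in first-appearance order: passes, assists, shots, fouls; column 2 is assists.
Long rows with team=PW7, stat=assists: max(784, 587, 789) = 789.

789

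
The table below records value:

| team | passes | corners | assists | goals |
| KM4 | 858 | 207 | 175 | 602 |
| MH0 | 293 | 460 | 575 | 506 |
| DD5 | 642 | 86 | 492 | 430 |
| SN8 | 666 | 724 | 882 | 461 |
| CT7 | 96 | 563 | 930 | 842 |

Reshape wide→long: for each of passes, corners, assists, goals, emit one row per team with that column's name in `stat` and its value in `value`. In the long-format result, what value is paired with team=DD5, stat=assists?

492

Unpivoting turns each (team, wide-column) pair into one long row.
The wide cell at row DD5, column assists holds 492, so the long row (DD5, assists) has value=492.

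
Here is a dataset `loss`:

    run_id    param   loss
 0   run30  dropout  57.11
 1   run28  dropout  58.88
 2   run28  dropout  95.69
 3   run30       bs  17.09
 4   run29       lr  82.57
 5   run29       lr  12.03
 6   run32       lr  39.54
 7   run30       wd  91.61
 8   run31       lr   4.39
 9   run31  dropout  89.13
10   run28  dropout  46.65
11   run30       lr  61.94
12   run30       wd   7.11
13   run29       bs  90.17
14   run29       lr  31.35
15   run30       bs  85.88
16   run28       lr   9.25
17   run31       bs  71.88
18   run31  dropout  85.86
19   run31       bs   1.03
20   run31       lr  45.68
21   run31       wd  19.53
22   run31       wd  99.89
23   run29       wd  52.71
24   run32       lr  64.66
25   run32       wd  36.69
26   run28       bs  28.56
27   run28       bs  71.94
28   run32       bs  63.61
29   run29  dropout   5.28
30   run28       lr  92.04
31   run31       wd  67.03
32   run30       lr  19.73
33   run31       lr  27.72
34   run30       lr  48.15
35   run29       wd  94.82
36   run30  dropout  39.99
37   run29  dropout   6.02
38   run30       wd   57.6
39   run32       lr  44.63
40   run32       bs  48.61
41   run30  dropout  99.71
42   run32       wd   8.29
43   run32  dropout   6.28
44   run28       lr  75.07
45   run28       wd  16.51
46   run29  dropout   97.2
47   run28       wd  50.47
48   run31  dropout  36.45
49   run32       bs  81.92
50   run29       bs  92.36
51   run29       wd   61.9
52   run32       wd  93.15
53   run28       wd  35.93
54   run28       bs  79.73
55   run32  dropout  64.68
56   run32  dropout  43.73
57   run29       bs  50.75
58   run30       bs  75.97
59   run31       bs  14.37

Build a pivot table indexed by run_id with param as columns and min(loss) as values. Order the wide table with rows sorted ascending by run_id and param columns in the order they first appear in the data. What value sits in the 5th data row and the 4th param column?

With rows sorted ascending by run_id, row 5 is run_id=run32. param columns in first-appearance order: dropout, bs, lr, wd; column 4 is wd.
Long rows with run_id=run32, param=wd: min(36.69, 8.29, 93.15) = 8.29.

8.29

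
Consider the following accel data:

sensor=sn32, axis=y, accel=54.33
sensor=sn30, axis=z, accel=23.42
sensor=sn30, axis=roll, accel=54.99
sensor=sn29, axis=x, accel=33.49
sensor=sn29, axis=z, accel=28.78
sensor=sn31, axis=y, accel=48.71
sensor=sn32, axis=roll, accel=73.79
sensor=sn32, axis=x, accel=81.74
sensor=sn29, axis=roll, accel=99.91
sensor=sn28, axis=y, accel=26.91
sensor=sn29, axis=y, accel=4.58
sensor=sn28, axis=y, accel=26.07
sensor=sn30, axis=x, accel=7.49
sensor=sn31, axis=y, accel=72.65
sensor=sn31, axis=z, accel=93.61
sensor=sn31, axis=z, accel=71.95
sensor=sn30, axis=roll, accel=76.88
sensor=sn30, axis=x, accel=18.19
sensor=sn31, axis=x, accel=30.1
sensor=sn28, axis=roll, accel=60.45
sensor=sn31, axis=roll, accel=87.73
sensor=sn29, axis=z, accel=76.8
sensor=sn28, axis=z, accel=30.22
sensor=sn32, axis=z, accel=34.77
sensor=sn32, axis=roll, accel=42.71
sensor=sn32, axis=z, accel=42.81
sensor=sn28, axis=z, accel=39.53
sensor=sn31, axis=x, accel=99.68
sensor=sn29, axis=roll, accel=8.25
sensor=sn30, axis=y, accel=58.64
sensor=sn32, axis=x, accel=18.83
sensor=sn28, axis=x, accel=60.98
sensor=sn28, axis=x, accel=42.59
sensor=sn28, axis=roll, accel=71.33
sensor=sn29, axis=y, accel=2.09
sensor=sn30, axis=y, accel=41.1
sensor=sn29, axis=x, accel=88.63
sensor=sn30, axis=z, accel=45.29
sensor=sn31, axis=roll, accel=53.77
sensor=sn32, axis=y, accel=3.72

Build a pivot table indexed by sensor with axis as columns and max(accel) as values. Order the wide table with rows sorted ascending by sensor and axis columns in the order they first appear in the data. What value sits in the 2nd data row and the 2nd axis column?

With rows sorted ascending by sensor, row 2 is sensor=sn29. axis columns in first-appearance order: y, z, roll, x; column 2 is z.
Long rows with sensor=sn29, axis=z: max(28.78, 76.8) = 76.8.

76.8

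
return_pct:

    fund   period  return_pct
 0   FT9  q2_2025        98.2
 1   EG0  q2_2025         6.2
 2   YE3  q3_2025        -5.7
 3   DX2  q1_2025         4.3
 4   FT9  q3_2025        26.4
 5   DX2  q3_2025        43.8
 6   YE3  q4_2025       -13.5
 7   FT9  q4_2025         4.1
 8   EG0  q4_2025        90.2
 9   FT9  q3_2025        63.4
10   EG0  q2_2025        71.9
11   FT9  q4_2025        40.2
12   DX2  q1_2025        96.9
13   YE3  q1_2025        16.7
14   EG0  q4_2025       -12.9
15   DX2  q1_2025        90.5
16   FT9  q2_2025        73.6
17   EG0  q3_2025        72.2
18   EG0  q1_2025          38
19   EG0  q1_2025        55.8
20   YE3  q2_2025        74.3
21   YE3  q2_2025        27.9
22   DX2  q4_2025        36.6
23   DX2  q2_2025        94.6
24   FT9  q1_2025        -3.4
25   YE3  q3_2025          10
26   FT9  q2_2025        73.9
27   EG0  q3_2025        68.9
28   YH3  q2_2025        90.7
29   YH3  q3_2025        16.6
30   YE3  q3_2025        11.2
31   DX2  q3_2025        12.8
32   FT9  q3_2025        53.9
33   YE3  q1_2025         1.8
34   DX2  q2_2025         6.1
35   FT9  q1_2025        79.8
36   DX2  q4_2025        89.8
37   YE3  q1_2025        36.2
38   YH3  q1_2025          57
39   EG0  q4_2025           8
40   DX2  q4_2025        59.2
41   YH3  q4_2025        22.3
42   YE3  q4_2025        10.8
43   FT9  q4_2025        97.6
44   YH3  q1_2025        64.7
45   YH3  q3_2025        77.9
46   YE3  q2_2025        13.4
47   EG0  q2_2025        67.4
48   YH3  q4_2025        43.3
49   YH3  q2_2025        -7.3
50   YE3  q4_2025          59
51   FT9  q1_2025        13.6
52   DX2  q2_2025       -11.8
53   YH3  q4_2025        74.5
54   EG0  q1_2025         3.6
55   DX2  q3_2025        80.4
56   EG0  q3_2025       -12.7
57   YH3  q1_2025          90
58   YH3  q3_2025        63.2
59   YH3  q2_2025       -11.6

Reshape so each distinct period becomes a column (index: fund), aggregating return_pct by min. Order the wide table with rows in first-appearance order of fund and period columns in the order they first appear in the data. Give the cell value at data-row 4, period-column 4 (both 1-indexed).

36.6

With rows in first-appearance order of fund, row 4 is fund=DX2. period columns in first-appearance order: q2_2025, q3_2025, q1_2025, q4_2025; column 4 is q4_2025.
Long rows with fund=DX2, period=q4_2025: min(36.6, 89.8, 59.2) = 36.6.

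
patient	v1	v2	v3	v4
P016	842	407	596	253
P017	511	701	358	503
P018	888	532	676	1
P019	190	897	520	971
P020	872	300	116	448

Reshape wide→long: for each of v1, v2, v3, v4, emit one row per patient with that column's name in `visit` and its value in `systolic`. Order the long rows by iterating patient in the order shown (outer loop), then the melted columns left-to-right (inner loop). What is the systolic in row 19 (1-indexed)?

20 rows total (5 × 4). Row 19: index ⌊(19-1)/4⌋ = 4 into patient → P020; (19-1) mod 4 = 2 into the melted columns → v3.
So row 19 is (P020, v3, 116); systolic = 116.

116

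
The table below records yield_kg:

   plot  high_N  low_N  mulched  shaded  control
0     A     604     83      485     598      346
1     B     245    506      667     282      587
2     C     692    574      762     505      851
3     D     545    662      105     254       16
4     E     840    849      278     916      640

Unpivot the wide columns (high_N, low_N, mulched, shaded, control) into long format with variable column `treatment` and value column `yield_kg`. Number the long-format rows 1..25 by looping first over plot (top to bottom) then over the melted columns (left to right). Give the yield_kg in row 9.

282

25 rows total (5 × 5). Row 9: index ⌊(9-1)/5⌋ = 1 into plot → B; (9-1) mod 5 = 3 into the melted columns → shaded.
So row 9 is (B, shaded, 282); yield_kg = 282.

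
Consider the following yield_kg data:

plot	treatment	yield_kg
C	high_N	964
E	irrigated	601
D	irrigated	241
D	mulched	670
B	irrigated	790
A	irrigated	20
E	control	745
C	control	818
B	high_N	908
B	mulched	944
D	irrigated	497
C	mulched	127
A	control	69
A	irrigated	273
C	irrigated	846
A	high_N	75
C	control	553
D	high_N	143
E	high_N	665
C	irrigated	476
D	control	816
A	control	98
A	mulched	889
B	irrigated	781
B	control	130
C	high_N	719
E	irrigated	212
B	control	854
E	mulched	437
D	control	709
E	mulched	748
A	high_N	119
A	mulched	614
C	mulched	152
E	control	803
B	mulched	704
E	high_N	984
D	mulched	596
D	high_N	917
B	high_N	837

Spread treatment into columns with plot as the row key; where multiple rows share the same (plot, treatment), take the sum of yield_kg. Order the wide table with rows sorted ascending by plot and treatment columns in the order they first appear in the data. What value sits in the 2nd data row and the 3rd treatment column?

1648

With rows sorted ascending by plot, row 2 is plot=B. treatment columns in first-appearance order: high_N, irrigated, mulched, control; column 3 is mulched.
Long rows with plot=B, treatment=mulched: 944 + 704 = 1648.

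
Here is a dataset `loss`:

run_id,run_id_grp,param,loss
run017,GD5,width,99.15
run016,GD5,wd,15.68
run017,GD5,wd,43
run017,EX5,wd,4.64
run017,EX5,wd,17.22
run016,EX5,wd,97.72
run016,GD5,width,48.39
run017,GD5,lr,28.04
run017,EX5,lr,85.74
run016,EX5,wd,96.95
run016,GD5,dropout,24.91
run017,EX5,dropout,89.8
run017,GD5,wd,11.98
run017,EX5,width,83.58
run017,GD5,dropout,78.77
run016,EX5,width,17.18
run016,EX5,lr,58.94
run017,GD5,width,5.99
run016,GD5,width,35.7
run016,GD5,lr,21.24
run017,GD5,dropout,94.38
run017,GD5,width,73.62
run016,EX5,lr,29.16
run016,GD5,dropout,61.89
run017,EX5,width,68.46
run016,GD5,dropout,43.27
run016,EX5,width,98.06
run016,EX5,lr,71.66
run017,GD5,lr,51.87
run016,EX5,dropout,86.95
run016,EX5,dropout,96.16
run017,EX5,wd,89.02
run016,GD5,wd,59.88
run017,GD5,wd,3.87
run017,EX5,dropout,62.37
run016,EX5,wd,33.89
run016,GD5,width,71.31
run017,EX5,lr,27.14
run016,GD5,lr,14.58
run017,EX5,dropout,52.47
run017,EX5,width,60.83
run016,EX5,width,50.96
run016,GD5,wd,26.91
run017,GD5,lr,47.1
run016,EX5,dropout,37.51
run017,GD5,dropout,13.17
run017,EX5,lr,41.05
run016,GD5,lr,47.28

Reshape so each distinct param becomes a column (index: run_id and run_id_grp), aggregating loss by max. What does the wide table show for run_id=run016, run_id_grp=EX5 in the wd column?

97.72

Rows with run_id=run016, run_id_grp=EX5 and param=wd: loss values are 97.72, 96.95, 33.89.
max(97.72, 96.95, 33.89) = 97.72.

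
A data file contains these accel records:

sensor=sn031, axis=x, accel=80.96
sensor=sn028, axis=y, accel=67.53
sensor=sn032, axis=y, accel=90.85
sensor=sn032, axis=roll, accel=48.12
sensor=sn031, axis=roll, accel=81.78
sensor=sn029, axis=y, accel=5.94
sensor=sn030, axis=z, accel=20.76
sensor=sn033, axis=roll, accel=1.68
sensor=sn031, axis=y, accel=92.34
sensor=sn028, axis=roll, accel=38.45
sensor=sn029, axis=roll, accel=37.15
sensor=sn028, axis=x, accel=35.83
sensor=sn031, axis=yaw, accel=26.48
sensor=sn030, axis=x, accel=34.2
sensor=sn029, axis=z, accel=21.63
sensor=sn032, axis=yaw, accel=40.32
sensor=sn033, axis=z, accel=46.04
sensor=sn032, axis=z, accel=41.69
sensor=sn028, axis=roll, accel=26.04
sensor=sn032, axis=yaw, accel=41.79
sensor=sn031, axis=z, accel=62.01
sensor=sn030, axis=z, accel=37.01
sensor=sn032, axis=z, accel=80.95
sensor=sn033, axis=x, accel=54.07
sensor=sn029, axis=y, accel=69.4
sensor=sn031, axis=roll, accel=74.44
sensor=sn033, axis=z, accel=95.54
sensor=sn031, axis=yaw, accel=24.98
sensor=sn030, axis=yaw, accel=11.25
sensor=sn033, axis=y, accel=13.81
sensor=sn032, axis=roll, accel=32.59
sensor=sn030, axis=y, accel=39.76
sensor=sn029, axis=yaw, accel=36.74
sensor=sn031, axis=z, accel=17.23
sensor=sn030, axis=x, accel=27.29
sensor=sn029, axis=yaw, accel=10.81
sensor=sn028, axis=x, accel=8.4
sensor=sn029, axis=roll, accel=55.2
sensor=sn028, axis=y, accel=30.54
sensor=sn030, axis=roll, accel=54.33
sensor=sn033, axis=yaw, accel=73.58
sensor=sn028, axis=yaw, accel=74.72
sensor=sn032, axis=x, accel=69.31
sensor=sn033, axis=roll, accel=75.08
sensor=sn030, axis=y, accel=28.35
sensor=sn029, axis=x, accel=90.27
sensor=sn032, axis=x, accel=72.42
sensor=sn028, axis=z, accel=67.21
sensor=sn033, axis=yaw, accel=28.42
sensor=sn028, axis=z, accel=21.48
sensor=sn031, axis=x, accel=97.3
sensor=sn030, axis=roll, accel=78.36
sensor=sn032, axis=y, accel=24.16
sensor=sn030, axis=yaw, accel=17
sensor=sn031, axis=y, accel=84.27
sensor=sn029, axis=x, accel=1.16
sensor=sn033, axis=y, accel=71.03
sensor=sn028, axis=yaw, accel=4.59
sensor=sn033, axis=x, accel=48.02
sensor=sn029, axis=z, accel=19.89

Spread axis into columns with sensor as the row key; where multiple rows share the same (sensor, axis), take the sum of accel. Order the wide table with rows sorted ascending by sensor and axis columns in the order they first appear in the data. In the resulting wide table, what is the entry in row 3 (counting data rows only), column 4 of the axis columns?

57.77

With rows sorted ascending by sensor, row 3 is sensor=sn030. axis columns in first-appearance order: x, y, roll, z, yaw; column 4 is z.
Long rows with sensor=sn030, axis=z: 20.76 + 37.01 = 57.77.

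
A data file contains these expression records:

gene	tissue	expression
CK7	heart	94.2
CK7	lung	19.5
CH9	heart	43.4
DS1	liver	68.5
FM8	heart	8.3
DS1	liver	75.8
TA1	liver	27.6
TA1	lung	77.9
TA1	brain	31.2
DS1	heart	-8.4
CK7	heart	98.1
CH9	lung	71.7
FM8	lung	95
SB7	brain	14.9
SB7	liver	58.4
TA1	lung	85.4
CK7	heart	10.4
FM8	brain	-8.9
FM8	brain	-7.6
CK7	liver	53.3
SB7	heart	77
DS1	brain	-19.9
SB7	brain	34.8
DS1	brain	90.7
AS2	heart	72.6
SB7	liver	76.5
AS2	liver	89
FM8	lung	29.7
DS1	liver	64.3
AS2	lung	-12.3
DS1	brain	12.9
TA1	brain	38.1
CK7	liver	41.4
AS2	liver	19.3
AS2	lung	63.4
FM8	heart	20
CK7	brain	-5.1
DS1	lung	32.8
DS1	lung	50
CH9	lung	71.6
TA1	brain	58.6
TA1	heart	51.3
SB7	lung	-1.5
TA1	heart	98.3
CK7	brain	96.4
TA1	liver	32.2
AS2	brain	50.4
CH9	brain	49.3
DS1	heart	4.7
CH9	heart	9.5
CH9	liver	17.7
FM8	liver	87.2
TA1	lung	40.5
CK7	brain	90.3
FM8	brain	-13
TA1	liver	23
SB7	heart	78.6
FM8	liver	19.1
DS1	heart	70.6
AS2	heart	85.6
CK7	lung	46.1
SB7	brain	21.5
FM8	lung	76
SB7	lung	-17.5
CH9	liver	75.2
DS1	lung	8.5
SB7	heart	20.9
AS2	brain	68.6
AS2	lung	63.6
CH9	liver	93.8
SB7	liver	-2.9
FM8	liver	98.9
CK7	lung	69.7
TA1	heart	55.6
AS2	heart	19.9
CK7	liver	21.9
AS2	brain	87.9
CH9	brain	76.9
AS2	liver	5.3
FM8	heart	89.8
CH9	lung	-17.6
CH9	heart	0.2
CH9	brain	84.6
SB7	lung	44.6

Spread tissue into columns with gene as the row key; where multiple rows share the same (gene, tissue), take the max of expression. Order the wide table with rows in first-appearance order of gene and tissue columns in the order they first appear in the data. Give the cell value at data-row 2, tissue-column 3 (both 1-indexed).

With rows in first-appearance order of gene, row 2 is gene=CH9. tissue columns in first-appearance order: heart, lung, liver, brain; column 3 is liver.
Long rows with gene=CH9, tissue=liver: max(17.7, 75.2, 93.8) = 93.8.

93.8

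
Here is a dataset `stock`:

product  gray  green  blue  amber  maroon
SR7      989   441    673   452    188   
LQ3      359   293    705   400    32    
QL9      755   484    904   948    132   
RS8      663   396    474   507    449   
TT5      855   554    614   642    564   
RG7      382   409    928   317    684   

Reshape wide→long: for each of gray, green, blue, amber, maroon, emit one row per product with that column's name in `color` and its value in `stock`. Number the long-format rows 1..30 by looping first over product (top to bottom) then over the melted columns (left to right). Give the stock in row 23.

614

30 rows total (6 × 5). Row 23: index ⌊(23-1)/5⌋ = 4 into product → TT5; (23-1) mod 5 = 2 into the melted columns → blue.
So row 23 is (TT5, blue, 614); stock = 614.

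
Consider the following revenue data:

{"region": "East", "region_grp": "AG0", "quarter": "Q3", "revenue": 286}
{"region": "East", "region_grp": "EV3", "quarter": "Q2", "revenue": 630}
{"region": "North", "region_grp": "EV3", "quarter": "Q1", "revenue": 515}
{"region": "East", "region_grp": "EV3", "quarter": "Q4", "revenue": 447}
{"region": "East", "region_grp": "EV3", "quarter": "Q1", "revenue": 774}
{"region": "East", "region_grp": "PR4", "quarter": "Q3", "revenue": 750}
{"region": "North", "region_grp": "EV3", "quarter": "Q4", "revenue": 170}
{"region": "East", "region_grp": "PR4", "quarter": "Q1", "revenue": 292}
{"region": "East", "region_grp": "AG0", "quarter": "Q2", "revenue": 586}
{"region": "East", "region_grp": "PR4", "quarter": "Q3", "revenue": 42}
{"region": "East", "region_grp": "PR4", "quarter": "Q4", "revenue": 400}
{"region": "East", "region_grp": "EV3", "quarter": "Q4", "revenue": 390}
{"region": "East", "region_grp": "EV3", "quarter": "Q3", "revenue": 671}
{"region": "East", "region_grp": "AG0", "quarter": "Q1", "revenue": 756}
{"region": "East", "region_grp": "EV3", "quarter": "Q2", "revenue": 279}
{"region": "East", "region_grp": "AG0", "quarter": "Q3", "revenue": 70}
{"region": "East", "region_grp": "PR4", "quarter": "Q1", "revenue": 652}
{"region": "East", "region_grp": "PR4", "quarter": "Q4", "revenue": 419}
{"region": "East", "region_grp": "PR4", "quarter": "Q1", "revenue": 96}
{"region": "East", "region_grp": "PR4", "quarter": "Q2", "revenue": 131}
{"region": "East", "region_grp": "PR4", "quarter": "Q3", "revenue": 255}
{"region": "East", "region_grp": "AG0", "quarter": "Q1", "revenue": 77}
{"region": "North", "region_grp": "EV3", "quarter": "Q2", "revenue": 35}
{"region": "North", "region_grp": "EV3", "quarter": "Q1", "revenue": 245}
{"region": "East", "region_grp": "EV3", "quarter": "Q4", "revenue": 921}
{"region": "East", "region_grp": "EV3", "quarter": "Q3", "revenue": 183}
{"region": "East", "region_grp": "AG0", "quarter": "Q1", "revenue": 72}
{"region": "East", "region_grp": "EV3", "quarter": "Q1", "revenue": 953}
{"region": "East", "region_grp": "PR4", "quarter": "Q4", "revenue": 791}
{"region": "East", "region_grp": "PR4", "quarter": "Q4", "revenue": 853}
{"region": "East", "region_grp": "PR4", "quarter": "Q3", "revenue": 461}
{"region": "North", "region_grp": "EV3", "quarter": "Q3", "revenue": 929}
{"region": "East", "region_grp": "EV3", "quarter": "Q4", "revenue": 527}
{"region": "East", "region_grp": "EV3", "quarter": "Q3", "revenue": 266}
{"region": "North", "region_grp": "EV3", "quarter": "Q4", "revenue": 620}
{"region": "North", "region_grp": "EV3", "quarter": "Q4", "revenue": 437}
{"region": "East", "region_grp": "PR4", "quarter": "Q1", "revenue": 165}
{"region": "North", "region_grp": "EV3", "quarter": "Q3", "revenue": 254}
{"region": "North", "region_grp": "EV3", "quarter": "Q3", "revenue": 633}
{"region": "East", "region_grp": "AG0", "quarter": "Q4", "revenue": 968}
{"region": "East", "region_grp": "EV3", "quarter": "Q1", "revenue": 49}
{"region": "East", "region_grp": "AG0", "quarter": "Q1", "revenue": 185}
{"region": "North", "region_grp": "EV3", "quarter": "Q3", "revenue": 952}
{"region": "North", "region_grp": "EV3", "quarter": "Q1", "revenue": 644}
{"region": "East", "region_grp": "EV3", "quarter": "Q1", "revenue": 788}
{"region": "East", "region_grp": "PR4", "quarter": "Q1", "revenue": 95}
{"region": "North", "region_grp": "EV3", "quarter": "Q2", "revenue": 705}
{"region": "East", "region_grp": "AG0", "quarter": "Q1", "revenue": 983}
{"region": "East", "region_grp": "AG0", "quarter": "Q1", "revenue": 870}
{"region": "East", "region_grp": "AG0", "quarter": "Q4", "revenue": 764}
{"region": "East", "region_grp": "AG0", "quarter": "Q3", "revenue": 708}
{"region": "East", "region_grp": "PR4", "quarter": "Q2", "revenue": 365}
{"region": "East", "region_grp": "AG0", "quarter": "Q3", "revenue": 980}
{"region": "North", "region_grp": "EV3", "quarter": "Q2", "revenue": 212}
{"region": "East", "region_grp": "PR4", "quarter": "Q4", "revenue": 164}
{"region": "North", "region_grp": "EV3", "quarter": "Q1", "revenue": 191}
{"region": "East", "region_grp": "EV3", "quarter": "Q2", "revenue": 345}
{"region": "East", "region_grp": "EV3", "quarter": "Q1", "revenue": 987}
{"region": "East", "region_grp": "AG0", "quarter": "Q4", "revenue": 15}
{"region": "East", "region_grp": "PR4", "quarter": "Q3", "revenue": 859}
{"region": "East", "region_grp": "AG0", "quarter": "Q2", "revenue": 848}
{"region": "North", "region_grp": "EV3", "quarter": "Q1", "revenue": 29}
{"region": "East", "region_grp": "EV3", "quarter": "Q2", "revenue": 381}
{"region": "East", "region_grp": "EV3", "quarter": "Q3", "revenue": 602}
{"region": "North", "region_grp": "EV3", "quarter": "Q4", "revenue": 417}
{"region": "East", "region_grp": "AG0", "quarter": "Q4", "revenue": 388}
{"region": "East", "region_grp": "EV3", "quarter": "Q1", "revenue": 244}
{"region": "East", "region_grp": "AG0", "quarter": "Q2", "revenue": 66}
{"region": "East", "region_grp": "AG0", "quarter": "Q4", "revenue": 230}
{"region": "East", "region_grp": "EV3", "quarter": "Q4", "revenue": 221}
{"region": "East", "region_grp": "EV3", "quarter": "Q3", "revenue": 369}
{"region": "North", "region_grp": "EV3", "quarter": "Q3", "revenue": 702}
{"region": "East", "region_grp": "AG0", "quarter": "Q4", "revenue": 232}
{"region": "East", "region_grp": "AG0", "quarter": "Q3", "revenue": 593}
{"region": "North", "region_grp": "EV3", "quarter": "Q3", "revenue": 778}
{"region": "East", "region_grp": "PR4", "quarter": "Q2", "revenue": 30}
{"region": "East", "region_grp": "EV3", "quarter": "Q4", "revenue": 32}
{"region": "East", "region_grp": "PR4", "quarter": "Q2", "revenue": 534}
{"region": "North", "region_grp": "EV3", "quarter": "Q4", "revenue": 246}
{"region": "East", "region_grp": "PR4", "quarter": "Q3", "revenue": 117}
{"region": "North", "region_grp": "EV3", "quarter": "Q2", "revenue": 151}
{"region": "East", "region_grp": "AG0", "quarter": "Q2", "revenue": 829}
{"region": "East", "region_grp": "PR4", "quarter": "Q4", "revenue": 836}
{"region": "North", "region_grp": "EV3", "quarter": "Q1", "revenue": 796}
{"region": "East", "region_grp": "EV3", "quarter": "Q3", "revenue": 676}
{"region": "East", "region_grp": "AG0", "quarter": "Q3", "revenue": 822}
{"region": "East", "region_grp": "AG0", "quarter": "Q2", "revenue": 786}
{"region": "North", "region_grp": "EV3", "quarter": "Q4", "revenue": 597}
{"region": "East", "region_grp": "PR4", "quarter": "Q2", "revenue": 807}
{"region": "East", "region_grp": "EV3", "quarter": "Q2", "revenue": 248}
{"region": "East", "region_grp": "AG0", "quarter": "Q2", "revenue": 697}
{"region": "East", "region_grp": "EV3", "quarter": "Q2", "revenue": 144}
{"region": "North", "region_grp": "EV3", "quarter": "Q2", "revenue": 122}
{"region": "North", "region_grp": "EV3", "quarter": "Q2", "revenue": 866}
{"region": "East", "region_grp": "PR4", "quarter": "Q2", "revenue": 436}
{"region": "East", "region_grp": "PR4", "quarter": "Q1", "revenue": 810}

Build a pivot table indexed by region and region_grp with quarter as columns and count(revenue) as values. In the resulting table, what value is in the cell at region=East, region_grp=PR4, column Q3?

Rows with region=East, region_grp=PR4 and quarter=Q3: revenue values are 750, 42, 255, 461, 859, 117.
6 rows match — count = 6.

6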